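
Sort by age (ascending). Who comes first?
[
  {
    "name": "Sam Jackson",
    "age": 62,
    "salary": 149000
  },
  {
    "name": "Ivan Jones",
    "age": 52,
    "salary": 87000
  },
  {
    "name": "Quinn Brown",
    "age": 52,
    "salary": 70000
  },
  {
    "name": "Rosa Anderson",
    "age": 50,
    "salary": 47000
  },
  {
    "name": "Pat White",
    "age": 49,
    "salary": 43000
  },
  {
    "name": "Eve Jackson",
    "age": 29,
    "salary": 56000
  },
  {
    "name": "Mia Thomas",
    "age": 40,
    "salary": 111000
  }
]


Sort by: age (ascending)

Sorted order:
  1. Eve Jackson (age = 29)
  2. Mia Thomas (age = 40)
  3. Pat White (age = 49)
  4. Rosa Anderson (age = 50)
  5. Ivan Jones (age = 52)
  6. Quinn Brown (age = 52)
  7. Sam Jackson (age = 62)

First: Eve Jackson

Eve Jackson


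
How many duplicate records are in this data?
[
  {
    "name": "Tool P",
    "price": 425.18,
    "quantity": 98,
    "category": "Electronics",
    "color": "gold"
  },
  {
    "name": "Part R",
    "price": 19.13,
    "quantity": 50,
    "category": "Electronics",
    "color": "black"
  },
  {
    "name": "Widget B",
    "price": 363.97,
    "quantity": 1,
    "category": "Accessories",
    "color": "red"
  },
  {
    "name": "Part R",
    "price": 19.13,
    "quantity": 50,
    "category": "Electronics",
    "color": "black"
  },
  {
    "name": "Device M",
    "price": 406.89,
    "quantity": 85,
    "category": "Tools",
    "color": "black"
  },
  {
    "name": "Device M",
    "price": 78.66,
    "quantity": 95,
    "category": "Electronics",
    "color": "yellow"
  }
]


Checking 6 records for duplicates:

  Row 1: Tool P ($425.18, qty 98)
  Row 2: Part R ($19.13, qty 50)
  Row 3: Widget B ($363.97, qty 1)
  Row 4: Part R ($19.13, qty 50) <-- DUPLICATE
  Row 5: Device M ($406.89, qty 85)
  Row 6: Device M ($78.66, qty 95)

Duplicates found: 1
Unique records: 5

1 duplicates, 5 unique


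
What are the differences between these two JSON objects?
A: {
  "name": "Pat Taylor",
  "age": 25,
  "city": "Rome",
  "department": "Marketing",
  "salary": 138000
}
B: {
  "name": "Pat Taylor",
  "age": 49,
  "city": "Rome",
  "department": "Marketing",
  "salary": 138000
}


Comparing each field (in key order):
  name: same
  age: DIFFERENT
  city: same
  department: same
  salary: same
Differences:
  age: 25 -> 49

1 field(s) changed

1 change: age


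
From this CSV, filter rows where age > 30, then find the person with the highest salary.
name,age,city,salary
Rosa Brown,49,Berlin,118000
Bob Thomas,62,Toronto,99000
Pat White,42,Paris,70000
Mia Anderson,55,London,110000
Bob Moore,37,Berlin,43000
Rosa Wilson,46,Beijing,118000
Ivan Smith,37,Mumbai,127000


Filter: age > 30
Sort by: salary (descending)

Filtered records (7):
  Ivan Smith, age 37, salary $127000
  Rosa Brown, age 49, salary $118000
  Rosa Wilson, age 46, salary $118000
  Mia Anderson, age 55, salary $110000
  Bob Thomas, age 62, salary $99000
  Pat White, age 42, salary $70000
  Bob Moore, age 37, salary $43000

Highest salary: Ivan Smith ($127000)

Ivan Smith


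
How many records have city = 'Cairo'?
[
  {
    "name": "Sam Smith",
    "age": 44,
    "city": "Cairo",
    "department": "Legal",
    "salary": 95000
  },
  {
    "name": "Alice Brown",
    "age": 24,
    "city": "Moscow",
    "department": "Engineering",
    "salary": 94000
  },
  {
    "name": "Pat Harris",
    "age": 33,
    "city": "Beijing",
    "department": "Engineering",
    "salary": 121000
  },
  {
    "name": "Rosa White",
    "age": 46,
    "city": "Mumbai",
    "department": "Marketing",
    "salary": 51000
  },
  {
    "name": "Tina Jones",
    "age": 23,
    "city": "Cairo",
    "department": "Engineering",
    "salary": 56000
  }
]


Data: 5 records
Condition: city = 'Cairo'

Checking each record:
  Sam Smith: Cairo MATCH
  Alice Brown: Moscow
  Pat Harris: Beijing
  Rosa White: Mumbai
  Tina Jones: Cairo MATCH

Count: 2

2


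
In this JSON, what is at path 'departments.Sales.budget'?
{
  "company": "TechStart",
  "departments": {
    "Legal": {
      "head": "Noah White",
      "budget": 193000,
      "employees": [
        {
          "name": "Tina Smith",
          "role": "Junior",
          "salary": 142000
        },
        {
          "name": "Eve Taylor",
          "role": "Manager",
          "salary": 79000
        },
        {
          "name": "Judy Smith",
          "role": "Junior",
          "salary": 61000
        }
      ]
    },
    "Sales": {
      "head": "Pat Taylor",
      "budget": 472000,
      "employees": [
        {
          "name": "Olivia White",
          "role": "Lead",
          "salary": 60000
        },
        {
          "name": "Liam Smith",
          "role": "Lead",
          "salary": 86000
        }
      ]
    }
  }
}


Path: departments.Sales.budget

Navigate:
  -> departments
  -> Sales
  -> budget = 472000

472000


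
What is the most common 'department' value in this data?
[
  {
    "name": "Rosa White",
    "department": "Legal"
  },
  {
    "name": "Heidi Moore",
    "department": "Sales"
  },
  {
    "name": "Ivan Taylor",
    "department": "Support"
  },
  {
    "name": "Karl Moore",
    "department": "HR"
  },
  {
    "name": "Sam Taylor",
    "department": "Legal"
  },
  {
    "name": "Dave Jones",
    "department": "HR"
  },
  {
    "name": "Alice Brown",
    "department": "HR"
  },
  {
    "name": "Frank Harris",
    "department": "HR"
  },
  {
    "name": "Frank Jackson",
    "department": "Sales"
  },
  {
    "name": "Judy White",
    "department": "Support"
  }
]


Counting 'department' values across 10 records:

  HR: 4 ####
  Legal: 2 ##
  Sales: 2 ##
  Support: 2 ##

Most common: HR (4 times)

HR (4 times)


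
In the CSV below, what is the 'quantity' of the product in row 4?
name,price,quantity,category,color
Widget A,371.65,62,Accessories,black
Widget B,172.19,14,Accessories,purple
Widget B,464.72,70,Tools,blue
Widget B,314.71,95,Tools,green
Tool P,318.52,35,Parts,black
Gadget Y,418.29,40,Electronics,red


Query: Row 4 ('Widget B'), column 'quantity'
Value: 95

95


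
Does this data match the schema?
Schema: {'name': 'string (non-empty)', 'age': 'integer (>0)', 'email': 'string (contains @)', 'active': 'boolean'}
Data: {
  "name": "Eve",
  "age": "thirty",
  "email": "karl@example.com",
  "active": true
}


Validating each field against schema:
  name: OK (non-empty string)
  age: FAIL ("thirty" is not an integer)
  email: OK (string with @)
  active: OK (boolean)

Result: INVALID (1 error: age)

INVALID (1 error: age)


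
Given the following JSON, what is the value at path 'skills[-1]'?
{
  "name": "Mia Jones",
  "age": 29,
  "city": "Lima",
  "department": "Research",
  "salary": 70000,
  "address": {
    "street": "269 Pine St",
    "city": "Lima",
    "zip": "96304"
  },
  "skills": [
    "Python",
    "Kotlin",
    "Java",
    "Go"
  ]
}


Query: skills[-1]
Path: skills -> last element
Value: Go

Go


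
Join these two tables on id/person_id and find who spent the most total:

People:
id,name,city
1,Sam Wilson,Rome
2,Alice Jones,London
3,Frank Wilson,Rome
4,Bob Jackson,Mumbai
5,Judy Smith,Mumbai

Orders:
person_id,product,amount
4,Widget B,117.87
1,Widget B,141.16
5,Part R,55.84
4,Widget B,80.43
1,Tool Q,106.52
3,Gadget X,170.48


Join on: people.id = orders.person_id

Joined rows:
  Bob Jackson (Mumbai) bought Widget B for $117.87
  Sam Wilson (Rome) bought Widget B for $141.16
  Judy Smith (Mumbai) bought Part R for $55.84
  Bob Jackson (Mumbai) bought Widget B for $80.43
  Sam Wilson (Rome) bought Tool Q for $106.52
  Frank Wilson (Rome) bought Gadget X for $170.48

Total per person:
  Sam Wilson: $247.68
  Bob Jackson: $198.30
  Frank Wilson: $170.48
  Judy Smith: $55.84

Top spender: Sam Wilson ($247.68)

Sam Wilson ($247.68)


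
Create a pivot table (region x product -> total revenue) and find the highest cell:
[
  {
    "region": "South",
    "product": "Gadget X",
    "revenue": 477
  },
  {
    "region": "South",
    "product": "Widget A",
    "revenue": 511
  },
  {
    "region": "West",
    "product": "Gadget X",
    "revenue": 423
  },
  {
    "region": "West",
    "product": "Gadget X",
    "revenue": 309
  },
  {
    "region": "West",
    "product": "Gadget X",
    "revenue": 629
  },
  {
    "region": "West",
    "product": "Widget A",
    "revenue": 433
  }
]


Pivot: region (rows) x product (columns) -> total revenue

     Gadget X      Widget A    
South          477           511  
West          1361           433  

Highest: West / Gadget X = $1361

West / Gadget X = $1361


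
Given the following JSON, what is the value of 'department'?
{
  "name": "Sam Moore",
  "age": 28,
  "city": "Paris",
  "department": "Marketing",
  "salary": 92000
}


Looking up field 'department'
Value: Marketing

Marketing


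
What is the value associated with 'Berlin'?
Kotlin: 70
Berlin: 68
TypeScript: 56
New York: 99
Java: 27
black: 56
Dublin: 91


Looking up key 'Berlin'
Value: 68

68


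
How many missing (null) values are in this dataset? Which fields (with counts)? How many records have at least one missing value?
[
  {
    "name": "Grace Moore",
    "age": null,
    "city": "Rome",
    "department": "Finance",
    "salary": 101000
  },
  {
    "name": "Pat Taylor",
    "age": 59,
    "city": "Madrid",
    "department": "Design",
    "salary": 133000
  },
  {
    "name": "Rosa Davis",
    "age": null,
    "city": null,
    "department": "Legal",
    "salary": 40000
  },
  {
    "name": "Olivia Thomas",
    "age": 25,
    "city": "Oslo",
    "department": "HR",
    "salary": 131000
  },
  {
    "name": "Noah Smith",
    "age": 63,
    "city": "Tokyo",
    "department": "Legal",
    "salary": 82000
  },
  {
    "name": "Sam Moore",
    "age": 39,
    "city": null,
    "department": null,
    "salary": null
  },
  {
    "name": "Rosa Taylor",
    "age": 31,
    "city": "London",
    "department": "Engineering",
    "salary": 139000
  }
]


Checking for missing (null) values in 7 records:

  Grace Moore: age
  Pat Taylor: complete
  Rosa Davis: age, city
  Olivia Thomas: complete
  Noah Smith: complete
  Sam Moore: city, department, salary
  Rosa Taylor: complete

Per field:
  name: 0 missing
  age: 2 missing
  city: 2 missing
  department: 1 missing
  salary: 1 missing

Total missing values: 6
Records with any missing: 3

6 missing values (age: 2, city: 2, department: 1, salary: 1); 3 incomplete records


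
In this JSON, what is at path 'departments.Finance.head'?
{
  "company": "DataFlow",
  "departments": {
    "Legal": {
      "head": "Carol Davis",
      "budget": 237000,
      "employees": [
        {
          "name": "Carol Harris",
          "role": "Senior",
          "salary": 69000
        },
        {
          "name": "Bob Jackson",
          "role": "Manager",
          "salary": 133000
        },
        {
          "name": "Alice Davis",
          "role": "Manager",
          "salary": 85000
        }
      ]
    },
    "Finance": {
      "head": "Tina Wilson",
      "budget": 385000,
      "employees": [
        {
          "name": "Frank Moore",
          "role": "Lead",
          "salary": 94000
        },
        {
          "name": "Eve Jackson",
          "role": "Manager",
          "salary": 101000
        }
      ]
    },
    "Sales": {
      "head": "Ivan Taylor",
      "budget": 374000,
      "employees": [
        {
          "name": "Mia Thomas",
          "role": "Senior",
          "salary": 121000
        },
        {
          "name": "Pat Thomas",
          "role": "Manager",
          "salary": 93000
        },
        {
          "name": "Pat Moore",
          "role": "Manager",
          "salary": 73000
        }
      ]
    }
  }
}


Path: departments.Finance.head

Navigate:
  -> departments
  -> Finance
  -> head = 'Tina Wilson'

Tina Wilson


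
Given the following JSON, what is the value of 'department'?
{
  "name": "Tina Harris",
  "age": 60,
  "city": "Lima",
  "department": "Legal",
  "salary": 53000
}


Looking up field 'department'
Value: Legal

Legal


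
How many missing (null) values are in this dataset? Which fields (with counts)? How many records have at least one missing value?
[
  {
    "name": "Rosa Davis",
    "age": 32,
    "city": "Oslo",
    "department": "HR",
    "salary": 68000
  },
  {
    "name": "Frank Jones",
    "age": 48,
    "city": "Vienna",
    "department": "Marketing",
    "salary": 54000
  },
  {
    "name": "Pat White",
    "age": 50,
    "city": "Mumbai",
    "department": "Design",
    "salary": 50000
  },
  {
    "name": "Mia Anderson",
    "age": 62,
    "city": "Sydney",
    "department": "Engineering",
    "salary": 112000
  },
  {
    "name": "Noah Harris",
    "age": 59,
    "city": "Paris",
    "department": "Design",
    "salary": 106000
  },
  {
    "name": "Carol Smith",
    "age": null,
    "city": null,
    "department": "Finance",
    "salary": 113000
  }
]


Checking for missing (null) values in 6 records:

  Rosa Davis: complete
  Frank Jones: complete
  Pat White: complete
  Mia Anderson: complete
  Noah Harris: complete
  Carol Smith: age, city

Per field:
  name: 0 missing
  age: 1 missing
  city: 1 missing
  department: 0 missing
  salary: 0 missing

Total missing values: 2
Records with any missing: 1

2 missing values (age: 1, city: 1); 1 incomplete records


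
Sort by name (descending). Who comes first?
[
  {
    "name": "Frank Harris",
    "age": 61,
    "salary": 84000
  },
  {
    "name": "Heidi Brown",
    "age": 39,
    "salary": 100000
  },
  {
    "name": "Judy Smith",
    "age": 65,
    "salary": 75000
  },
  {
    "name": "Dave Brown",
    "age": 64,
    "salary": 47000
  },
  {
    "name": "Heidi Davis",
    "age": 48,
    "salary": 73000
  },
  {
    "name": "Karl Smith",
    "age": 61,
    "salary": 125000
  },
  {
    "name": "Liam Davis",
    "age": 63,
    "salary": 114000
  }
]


Sort by: name (descending)

Sorted order:
  1. Liam Davis (name = Liam Davis)
  2. Karl Smith (name = Karl Smith)
  3. Judy Smith (name = Judy Smith)
  4. Heidi Davis (name = Heidi Davis)
  5. Heidi Brown (name = Heidi Brown)
  6. Frank Harris (name = Frank Harris)
  7. Dave Brown (name = Dave Brown)

First: Liam Davis

Liam Davis


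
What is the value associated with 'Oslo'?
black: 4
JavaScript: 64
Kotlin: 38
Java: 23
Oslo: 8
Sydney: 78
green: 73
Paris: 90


Looking up key 'Oslo'
Value: 8

8


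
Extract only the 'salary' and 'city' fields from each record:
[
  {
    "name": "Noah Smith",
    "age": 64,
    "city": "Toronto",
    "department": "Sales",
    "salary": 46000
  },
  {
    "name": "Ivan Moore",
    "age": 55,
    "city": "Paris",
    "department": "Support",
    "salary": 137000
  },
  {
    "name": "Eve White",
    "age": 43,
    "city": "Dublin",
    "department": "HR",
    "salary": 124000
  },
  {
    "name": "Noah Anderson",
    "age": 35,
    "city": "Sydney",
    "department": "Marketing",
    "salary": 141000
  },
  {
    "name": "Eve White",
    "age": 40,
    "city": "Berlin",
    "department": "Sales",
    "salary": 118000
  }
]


Original: 5 records with fields: name, age, city, department, salary
Keep: ['salary', 'city']
Drop: ['name', 'age', 'department']
Result: 5 records, 2 fields each

[
  {
    "salary": 46000,
    "city": "Toronto"
  },
  {
    "salary": 137000,
    "city": "Paris"
  },
  {
    "salary": 124000,
    "city": "Dublin"
  },
  {
    "salary": 141000,
    "city": "Sydney"
  },
  {
    "salary": 118000,
    "city": "Berlin"
  }
]


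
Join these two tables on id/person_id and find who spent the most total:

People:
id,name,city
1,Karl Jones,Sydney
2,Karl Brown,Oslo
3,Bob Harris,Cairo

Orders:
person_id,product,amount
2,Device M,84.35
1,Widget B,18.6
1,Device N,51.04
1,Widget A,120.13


Join on: people.id = orders.person_id

Joined rows:
  Karl Brown (Oslo) bought Device M for $84.35
  Karl Jones (Sydney) bought Widget B for $18.6
  Karl Jones (Sydney) bought Device N for $51.04
  Karl Jones (Sydney) bought Widget A for $120.13

Total per person:
  Karl Jones: $189.77
  Karl Brown: $84.35

Top spender: Karl Jones ($189.77)

Karl Jones ($189.77)


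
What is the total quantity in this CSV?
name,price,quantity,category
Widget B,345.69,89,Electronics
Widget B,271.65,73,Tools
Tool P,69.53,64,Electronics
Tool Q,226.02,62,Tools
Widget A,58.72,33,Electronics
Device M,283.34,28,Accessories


Computing total quantity:
Values: [89, 73, 64, 62, 33, 28]
Sum = 349

349


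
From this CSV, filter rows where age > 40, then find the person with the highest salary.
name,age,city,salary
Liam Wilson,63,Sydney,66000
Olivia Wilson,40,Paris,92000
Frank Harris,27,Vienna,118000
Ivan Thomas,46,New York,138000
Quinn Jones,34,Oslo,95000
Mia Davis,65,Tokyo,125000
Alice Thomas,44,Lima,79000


Filter: age > 40
Sort by: salary (descending)

Filtered records (4):
  Ivan Thomas, age 46, salary $138000
  Mia Davis, age 65, salary $125000
  Alice Thomas, age 44, salary $79000
  Liam Wilson, age 63, salary $66000

Highest salary: Ivan Thomas ($138000)

Ivan Thomas


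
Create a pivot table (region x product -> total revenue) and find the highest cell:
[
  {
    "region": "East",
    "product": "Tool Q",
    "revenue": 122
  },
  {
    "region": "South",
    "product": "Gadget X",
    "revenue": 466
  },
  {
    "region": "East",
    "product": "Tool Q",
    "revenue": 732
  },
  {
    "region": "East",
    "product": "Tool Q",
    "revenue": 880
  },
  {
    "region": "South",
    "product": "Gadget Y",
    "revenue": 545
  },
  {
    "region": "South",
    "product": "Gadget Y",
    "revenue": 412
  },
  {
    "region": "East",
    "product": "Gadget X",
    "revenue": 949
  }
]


Pivot: region (rows) x product (columns) -> total revenue

     Gadget X      Gadget Y      Tool Q      
East           949             0          1734  
South          466           957             0  

Highest: East / Tool Q = $1734

East / Tool Q = $1734


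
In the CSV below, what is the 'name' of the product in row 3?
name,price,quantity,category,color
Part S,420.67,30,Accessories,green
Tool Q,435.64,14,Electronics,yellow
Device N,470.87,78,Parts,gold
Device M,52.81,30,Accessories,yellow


Query: Row 3 ('Device N'), column 'name'
Value: Device N

Device N


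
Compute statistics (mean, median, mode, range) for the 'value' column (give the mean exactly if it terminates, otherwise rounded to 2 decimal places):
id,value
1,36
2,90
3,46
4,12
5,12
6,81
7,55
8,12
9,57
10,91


Data: [36, 90, 46, 12, 12, 81, 55, 12, 57, 91]
Count: 10
Sum: 492
Mean: 492/10 = 49.2
Sorted: [12, 12, 12, 36, 46, 55, 57, 81, 90, 91]
Median: 50.5
Mode: 12 (3 times)
Range: 91 - 12 = 79
Min: 12, Max: 91

mean=49.2, median=50.5, mode=12, range=79


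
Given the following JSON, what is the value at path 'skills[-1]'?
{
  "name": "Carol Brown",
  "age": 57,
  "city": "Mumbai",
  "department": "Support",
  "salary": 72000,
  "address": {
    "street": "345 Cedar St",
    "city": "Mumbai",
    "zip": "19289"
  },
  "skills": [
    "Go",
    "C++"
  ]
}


Query: skills[-1]
Path: skills -> last element
Value: C++

C++


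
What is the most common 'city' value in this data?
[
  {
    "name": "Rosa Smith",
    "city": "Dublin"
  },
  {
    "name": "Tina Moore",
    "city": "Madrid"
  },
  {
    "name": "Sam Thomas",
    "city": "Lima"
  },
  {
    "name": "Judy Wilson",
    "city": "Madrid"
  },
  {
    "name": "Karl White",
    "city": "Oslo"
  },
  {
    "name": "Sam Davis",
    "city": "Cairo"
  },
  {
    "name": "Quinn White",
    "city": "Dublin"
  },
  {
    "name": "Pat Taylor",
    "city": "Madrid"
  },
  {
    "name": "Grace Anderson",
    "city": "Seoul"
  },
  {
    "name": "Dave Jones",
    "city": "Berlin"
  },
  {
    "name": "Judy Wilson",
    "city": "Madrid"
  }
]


Counting 'city' values across 11 records:

  Madrid: 4 ####
  Dublin: 2 ##
  Lima: 1 #
  Oslo: 1 #
  Cairo: 1 #
  Seoul: 1 #
  Berlin: 1 #

Most common: Madrid (4 times)

Madrid (4 times)


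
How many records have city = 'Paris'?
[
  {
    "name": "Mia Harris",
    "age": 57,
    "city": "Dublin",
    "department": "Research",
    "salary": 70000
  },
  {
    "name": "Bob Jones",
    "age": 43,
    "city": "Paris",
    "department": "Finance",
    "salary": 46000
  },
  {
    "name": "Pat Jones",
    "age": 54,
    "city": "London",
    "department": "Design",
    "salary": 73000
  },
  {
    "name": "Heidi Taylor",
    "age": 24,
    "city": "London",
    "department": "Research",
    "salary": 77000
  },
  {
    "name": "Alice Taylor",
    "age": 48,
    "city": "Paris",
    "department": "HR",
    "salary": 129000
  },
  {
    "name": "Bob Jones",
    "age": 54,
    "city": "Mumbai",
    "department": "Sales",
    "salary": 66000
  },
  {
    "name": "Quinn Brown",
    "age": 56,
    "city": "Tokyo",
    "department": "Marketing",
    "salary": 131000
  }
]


Data: 7 records
Condition: city = 'Paris'

Checking each record:
  Mia Harris: Dublin
  Bob Jones: Paris MATCH
  Pat Jones: London
  Heidi Taylor: London
  Alice Taylor: Paris MATCH
  Bob Jones: Mumbai
  Quinn Brown: Tokyo

Count: 2

2


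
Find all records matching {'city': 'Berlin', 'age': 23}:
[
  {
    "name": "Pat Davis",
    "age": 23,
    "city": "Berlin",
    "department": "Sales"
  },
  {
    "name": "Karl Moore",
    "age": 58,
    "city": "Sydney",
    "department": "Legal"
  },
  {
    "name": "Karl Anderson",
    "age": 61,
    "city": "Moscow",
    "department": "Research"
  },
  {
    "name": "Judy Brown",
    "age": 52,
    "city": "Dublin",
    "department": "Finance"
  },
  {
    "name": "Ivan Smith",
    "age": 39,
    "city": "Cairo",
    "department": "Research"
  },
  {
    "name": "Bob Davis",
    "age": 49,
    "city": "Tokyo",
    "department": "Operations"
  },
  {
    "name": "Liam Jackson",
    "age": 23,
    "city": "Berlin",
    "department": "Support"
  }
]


Search criteria: {'city': 'Berlin', 'age': 23}

Checking 7 records:
  Pat Davis: {city: Berlin, age: 23} <-- MATCH
  Karl Moore: {city: Sydney, age: 58}
  Karl Anderson: {city: Moscow, age: 61}
  Judy Brown: {city: Dublin, age: 52}
  Ivan Smith: {city: Cairo, age: 39}
  Bob Davis: {city: Tokyo, age: 49}
  Liam Jackson: {city: Berlin, age: 23} <-- MATCH

Matches: ["Pat Davis", "Liam Jackson"]

["Pat Davis", "Liam Jackson"]


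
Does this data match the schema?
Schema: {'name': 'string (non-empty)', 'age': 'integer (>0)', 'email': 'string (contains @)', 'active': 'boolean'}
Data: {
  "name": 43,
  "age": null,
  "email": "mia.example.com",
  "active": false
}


Validating each field against schema:
  name: FAIL (43 is not a string)
  age: FAIL (null is not an integer)
  email: FAIL ("mia.example.com" does not contain @)
  active: OK (boolean)

Result: INVALID (3 errors: name, age, email)

INVALID (3 errors: name, age, email)


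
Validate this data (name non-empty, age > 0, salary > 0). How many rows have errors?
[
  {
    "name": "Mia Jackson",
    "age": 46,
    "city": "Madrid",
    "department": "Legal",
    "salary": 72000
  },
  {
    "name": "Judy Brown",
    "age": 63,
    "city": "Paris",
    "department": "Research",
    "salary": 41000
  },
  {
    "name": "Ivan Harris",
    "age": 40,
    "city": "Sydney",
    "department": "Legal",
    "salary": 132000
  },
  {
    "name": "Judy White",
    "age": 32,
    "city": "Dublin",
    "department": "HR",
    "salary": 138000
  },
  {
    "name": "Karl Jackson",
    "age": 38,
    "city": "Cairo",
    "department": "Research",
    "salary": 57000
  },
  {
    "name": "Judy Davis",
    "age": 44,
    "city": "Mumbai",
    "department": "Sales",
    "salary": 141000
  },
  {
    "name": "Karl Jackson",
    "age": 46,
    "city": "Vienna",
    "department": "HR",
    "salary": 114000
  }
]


Validating 7 records:
Rules: name non-empty, age > 0, salary > 0

  Row 1 (Mia Jackson): OK
  Row 2 (Judy Brown): OK
  Row 3 (Ivan Harris): OK
  Row 4 (Judy White): OK
  Row 5 (Karl Jackson): OK
  Row 6 (Judy Davis): OK
  Row 7 (Karl Jackson): OK

Total errors: 0

0 errors


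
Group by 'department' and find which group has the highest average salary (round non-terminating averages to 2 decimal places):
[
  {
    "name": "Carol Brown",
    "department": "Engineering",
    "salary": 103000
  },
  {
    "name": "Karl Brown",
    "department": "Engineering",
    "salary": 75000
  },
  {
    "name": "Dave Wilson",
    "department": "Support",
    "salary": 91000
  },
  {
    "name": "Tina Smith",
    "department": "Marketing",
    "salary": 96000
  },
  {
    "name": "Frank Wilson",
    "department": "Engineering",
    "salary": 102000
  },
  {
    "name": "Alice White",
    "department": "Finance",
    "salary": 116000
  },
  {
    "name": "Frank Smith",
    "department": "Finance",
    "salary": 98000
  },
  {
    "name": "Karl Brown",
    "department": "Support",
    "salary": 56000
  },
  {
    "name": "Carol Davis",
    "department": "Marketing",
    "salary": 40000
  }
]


Group by: department

Groups:
  Engineering: 3 people, avg salary = 280000/3 ≈ $93333.33
  Finance: 2 people, avg salary = 214000/2 = $107000
  Marketing: 2 people, avg salary = 136000/2 = $68000
  Support: 2 people, avg salary = 147000/2 = $73500

Highest average salary: Finance ($107000)

Finance ($107000)


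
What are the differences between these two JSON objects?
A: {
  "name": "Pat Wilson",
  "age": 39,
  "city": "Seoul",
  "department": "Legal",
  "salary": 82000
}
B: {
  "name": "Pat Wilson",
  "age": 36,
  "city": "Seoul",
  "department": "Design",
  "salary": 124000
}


Comparing each field (in key order):
  name: same
  age: DIFFERENT
  city: same
  department: DIFFERENT
  salary: DIFFERENT
Differences:
  age: 39 -> 36
  department: Legal -> Design
  salary: 82000 -> 124000

3 field(s) changed

3 changes: age, department, salary


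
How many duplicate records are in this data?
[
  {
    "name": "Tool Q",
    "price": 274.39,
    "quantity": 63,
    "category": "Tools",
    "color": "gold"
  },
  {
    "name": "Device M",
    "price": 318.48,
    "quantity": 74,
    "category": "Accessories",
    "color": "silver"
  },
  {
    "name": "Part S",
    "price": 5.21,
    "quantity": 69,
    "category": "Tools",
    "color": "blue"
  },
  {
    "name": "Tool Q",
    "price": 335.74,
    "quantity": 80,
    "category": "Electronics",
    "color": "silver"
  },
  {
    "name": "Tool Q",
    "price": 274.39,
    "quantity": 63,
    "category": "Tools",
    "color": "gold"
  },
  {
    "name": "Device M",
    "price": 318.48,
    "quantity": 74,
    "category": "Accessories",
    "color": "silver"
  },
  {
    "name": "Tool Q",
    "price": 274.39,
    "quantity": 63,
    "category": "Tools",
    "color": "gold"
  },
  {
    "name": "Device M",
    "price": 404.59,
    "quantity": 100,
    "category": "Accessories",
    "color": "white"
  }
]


Checking 8 records for duplicates:

  Row 1: Tool Q ($274.39, qty 63)
  Row 2: Device M ($318.48, qty 74)
  Row 3: Part S ($5.21, qty 69)
  Row 4: Tool Q ($335.74, qty 80)
  Row 5: Tool Q ($274.39, qty 63) <-- DUPLICATE
  Row 6: Device M ($318.48, qty 74) <-- DUPLICATE
  Row 7: Tool Q ($274.39, qty 63) <-- DUPLICATE
  Row 8: Device M ($404.59, qty 100)

Duplicates found: 3
Unique records: 5

3 duplicates, 5 unique


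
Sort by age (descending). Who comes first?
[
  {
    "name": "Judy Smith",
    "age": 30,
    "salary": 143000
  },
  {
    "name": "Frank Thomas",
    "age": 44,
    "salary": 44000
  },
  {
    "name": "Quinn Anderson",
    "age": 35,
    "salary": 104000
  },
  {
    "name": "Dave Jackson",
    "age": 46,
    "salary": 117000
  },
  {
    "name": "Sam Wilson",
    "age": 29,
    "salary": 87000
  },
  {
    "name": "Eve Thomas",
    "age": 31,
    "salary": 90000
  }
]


Sort by: age (descending)

Sorted order:
  1. Dave Jackson (age = 46)
  2. Frank Thomas (age = 44)
  3. Quinn Anderson (age = 35)
  4. Eve Thomas (age = 31)
  5. Judy Smith (age = 30)
  6. Sam Wilson (age = 29)

First: Dave Jackson

Dave Jackson


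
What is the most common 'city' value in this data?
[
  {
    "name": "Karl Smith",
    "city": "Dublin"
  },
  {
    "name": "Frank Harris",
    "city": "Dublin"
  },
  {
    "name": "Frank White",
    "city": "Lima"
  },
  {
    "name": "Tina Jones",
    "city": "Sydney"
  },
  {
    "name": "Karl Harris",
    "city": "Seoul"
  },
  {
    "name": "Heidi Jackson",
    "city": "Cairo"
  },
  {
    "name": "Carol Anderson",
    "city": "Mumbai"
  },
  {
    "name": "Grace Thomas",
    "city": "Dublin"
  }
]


Counting 'city' values across 8 records:

  Dublin: 3 ###
  Lima: 1 #
  Sydney: 1 #
  Seoul: 1 #
  Cairo: 1 #
  Mumbai: 1 #

Most common: Dublin (3 times)

Dublin (3 times)


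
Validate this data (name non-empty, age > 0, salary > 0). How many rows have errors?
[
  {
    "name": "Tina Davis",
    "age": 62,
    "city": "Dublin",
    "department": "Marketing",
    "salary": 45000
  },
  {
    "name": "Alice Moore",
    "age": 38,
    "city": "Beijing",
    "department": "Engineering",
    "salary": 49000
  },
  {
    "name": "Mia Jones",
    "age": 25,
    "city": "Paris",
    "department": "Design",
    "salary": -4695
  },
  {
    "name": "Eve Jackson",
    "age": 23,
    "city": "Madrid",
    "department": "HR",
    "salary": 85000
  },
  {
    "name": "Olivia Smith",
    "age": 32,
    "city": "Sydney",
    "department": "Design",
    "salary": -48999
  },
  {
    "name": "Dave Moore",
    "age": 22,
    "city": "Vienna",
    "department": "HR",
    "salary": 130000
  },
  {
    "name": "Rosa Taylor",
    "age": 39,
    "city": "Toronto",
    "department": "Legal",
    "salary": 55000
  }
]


Validating 7 records:
Rules: name non-empty, age > 0, salary > 0

  Row 1 (Tina Davis): OK
  Row 2 (Alice Moore): OK
  Row 3 (Mia Jones): negative salary: -4695
  Row 4 (Eve Jackson): OK
  Row 5 (Olivia Smith): negative salary: -48999
  Row 6 (Dave Moore): OK
  Row 7 (Rosa Taylor): OK

Total errors: 2

2 errors


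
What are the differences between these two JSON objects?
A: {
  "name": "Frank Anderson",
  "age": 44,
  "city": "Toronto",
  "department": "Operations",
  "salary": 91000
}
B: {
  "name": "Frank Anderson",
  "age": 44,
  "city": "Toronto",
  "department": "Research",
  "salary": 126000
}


Comparing each field (in key order):
  name: same
  age: same
  city: same
  department: DIFFERENT
  salary: DIFFERENT
Differences:
  department: Operations -> Research
  salary: 91000 -> 126000

2 field(s) changed

2 changes: department, salary


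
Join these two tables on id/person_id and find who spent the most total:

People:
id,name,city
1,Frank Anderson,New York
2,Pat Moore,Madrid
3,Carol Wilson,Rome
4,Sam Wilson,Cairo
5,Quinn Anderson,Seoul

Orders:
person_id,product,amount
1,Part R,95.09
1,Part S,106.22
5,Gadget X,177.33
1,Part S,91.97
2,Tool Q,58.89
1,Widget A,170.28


Join on: people.id = orders.person_id

Joined rows:
  Frank Anderson (New York) bought Part R for $95.09
  Frank Anderson (New York) bought Part S for $106.22
  Quinn Anderson (Seoul) bought Gadget X for $177.33
  Frank Anderson (New York) bought Part S for $91.97
  Pat Moore (Madrid) bought Tool Q for $58.89
  Frank Anderson (New York) bought Widget A for $170.28

Total per person:
  Frank Anderson: $463.56
  Quinn Anderson: $177.33
  Pat Moore: $58.89

Top spender: Frank Anderson ($463.56)

Frank Anderson ($463.56)


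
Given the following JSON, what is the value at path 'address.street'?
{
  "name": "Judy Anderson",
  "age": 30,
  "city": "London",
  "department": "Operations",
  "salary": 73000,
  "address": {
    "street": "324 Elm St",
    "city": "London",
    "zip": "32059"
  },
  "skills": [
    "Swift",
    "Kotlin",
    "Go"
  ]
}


Query: address.street
Path: address -> street
Value: 324 Elm St

324 Elm St


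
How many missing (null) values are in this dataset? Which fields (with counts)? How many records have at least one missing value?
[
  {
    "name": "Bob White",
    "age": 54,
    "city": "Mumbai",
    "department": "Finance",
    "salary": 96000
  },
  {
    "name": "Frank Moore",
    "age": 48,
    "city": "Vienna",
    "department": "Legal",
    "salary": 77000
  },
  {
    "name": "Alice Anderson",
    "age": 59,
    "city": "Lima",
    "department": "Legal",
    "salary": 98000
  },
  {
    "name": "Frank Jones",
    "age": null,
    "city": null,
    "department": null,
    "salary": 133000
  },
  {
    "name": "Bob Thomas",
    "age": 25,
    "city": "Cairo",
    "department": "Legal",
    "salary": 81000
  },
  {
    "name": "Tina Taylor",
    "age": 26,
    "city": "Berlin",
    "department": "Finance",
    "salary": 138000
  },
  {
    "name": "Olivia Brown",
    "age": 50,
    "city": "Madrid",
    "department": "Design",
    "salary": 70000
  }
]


Checking for missing (null) values in 7 records:

  Bob White: complete
  Frank Moore: complete
  Alice Anderson: complete
  Frank Jones: age, city, department
  Bob Thomas: complete
  Tina Taylor: complete
  Olivia Brown: complete

Per field:
  name: 0 missing
  age: 1 missing
  city: 1 missing
  department: 1 missing
  salary: 0 missing

Total missing values: 3
Records with any missing: 1

3 missing values (age: 1, city: 1, department: 1); 1 incomplete records


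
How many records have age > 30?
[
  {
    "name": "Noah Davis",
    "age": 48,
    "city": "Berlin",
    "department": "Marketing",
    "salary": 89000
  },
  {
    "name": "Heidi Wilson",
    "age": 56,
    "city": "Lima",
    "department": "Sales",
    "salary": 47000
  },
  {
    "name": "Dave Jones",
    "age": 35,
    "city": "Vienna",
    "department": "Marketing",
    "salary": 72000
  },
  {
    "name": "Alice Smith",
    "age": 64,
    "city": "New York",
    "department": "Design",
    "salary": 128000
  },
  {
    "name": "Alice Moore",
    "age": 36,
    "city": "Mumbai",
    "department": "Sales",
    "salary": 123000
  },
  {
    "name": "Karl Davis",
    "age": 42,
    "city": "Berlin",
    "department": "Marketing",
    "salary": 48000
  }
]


Data: 6 records
Condition: age > 30

Checking each record:
  Noah Davis: 48 MATCH
  Heidi Wilson: 56 MATCH
  Dave Jones: 35 MATCH
  Alice Smith: 64 MATCH
  Alice Moore: 36 MATCH
  Karl Davis: 42 MATCH

Count: 6

6


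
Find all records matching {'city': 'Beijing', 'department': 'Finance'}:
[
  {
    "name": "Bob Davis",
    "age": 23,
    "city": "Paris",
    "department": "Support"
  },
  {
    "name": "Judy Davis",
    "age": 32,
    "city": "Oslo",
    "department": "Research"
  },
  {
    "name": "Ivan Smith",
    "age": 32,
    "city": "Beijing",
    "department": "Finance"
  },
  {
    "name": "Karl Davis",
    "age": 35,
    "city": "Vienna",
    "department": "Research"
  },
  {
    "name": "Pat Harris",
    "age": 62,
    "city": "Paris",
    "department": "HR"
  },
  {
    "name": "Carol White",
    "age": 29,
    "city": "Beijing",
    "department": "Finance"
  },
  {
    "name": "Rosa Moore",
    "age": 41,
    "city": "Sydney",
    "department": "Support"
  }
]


Search criteria: {'city': 'Beijing', 'department': 'Finance'}

Checking 7 records:
  Bob Davis: {city: Paris, department: Support}
  Judy Davis: {city: Oslo, department: Research}
  Ivan Smith: {city: Beijing, department: Finance} <-- MATCH
  Karl Davis: {city: Vienna, department: Research}
  Pat Harris: {city: Paris, department: HR}
  Carol White: {city: Beijing, department: Finance} <-- MATCH
  Rosa Moore: {city: Sydney, department: Support}

Matches: ["Ivan Smith", "Carol White"]

["Ivan Smith", "Carol White"]


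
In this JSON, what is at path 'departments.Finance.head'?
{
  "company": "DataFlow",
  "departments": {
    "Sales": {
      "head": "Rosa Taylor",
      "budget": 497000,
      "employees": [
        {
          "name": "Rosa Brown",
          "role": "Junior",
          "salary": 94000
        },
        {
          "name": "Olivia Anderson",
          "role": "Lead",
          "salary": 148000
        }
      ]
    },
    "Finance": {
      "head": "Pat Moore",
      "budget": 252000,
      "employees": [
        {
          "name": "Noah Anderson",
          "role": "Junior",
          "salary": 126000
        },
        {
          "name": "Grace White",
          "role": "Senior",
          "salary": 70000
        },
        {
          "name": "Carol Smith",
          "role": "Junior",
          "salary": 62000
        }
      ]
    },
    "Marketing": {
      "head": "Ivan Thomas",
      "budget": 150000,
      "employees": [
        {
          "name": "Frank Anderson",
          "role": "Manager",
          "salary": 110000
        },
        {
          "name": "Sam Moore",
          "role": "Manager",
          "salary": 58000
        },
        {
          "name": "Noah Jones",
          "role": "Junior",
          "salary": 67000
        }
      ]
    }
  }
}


Path: departments.Finance.head

Navigate:
  -> departments
  -> Finance
  -> head = 'Pat Moore'

Pat Moore


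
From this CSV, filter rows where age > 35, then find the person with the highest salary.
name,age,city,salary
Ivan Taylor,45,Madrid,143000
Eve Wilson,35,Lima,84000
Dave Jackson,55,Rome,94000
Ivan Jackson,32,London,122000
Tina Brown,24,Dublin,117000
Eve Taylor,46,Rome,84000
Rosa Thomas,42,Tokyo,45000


Filter: age > 35
Sort by: salary (descending)

Filtered records (4):
  Ivan Taylor, age 45, salary $143000
  Dave Jackson, age 55, salary $94000
  Eve Taylor, age 46, salary $84000
  Rosa Thomas, age 42, salary $45000

Highest salary: Ivan Taylor ($143000)

Ivan Taylor


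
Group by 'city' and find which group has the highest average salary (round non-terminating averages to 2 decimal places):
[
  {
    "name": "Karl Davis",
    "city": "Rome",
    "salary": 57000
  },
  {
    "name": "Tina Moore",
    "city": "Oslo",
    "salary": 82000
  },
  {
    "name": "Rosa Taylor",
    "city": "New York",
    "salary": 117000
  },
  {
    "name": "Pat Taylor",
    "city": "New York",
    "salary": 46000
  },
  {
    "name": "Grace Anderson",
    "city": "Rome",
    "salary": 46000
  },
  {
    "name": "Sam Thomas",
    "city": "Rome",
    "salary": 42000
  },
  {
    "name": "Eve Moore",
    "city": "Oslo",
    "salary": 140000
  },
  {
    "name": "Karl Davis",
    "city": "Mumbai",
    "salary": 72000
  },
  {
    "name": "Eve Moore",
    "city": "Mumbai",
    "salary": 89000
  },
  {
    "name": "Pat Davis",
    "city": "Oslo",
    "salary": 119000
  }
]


Group by: city

Groups:
  Mumbai: 2 people, avg salary = 161000/2 = $80500
  New York: 2 people, avg salary = 163000/2 = $81500
  Oslo: 3 people, avg salary = 341000/3 ≈ $113666.67
  Rome: 3 people, avg salary = 145000/3 ≈ $48333.33

Highest average salary: Oslo (≈$113666.67)

Oslo (≈$113666.67)


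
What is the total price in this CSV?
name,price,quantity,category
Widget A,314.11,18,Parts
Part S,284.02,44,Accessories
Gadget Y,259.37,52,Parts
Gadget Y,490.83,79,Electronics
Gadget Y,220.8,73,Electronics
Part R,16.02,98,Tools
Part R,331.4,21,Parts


Computing total price:
Values: [314.11, 284.02, 259.37, 490.83, 220.8, 16.02, 331.4]
Sum = 1916.55

1916.55


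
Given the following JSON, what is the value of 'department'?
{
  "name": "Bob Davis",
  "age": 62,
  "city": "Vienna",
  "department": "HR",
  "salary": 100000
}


Looking up field 'department'
Value: HR

HR


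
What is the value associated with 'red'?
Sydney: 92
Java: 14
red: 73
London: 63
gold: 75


Looking up key 'red'
Value: 73

73


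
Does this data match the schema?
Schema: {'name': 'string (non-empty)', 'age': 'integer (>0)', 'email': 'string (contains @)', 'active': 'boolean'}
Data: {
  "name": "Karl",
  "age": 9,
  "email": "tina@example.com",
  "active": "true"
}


Validating each field against schema:
  name: OK (non-empty string)
  age: OK (positive integer)
  email: OK (string with @)
  active: FAIL ("true" is not a boolean)

Result: INVALID (1 error: active)

INVALID (1 error: active)


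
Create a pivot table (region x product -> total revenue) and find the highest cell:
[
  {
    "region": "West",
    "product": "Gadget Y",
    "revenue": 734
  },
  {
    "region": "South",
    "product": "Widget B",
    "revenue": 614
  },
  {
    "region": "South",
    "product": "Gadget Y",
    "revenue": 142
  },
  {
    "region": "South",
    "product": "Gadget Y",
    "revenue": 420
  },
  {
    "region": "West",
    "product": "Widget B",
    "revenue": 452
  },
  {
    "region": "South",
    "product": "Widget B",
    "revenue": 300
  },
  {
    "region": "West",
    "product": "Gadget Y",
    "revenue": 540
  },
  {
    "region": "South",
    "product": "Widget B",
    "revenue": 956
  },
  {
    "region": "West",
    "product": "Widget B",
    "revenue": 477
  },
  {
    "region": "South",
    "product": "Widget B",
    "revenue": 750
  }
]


Pivot: region (rows) x product (columns) -> total revenue

     Gadget Y      Widget B    
South          562          2620  
West          1274           929  

Highest: South / Widget B = $2620

South / Widget B = $2620
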